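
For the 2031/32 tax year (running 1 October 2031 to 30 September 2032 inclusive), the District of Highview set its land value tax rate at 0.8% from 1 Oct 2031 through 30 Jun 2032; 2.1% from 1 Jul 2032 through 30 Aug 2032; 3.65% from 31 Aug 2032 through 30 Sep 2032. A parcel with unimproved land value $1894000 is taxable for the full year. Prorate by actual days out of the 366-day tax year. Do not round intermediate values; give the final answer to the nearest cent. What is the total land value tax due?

$23827.66

1 Oct 2031 – 30 Jun 2032: 274 days at 0.8% → $1894000 × 0.8% × 274/366 = $11343.3005
1 Jul – 30 Aug 2032: 61 days at 2.1% → $1894000 × 2.1% × 61/366 = $6629.0000
31 Aug – 30 Sep 2032: 31 days at 3.65% → $1894000 × 3.65% × 31/366 = $5855.3579
Total = $23827.6585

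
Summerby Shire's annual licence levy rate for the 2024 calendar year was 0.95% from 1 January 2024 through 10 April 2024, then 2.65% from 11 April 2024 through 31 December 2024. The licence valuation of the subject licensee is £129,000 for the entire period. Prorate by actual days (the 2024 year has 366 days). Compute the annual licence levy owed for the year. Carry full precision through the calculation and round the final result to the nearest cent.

£2,813.33

1 January – 10 April 2024: 101 days at 0.95% → £129,000 × 0.95% × 101/366 = £338.1844
11 April – 31 December 2024: 265 days at 2.65% → £129,000 × 2.65% × 265/366 = £2,475.1434
Total = £2,813.3279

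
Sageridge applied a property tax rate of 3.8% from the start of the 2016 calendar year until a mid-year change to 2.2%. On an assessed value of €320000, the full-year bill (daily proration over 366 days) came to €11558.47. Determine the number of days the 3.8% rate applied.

323 days

Let d = days at the first rate; then 366 − d days at the second rate.
€320000 × [3.8%·d + 2.2%·(366−d)] / 366 = €11558.47
Solving gives d = 323, so the new rate took effect on 19 Nov 2016.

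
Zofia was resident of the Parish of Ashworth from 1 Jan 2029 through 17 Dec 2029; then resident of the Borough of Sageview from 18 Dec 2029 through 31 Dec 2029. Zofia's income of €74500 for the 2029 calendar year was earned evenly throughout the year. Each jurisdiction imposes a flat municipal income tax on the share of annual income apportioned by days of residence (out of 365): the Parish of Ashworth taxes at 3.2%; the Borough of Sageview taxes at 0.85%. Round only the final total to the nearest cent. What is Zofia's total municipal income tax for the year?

€2316.85

The Parish of Ashworth, 1 Jan – 17 Dec 2029: 351 days → €74500 × 3.2% × 351/365 = €2292.5589
The Borough of Sageview, 18 Dec – 31 Dec 2029: 14 days → €74500 × 0.85% × 14/365 = €24.2890
Total = €2316.8479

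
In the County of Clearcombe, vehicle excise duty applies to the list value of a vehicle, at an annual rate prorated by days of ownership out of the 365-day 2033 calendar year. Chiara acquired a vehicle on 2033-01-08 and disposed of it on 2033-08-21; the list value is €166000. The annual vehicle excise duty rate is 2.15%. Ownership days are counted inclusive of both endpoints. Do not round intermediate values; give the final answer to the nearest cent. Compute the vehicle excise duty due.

€2209.85

Days held (2033-01-08 to 2033-08-21): 226 out of 365
Tax = €166000 × 2.15% × 226/365 = €2209.8466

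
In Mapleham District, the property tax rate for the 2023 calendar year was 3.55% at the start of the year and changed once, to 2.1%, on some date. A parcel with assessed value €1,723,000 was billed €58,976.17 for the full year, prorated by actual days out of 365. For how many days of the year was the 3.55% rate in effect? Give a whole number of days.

333 days

Let d = days at the first rate; then 365 − d days at the second rate.
€1,723,000 × [3.55%·d + 2.1%·(365−d)] / 365 = €58,976.17
Solving gives d = 333, so the new rate took effect on November 30, 2023.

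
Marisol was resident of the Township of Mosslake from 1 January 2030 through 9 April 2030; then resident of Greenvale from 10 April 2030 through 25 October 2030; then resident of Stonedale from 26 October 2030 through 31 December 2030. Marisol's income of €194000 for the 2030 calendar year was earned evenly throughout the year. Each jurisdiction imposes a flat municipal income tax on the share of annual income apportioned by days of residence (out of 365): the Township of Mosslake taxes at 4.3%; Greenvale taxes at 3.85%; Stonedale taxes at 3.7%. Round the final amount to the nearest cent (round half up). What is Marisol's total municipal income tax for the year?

€7652.37

The Township of Mosslake, 1 January – 9 April 2030: 99 days → €194000 × 4.3% × 99/365 = €2262.6247
Greenvale, 10 April – 25 October 2030: 199 days → €194000 × 3.85% × 199/365 = €4072.1397
Stonedale, 26 October – 31 December 2030: 67 days → €194000 × 3.7% × 67/365 = €1317.6055
Total = €7652.3699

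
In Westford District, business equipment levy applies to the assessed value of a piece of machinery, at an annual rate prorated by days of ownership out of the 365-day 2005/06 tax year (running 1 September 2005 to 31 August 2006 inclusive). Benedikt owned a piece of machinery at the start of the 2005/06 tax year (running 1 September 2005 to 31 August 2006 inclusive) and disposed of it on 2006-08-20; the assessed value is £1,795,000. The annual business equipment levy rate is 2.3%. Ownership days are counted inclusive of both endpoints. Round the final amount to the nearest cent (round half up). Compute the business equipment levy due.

£40,040.79

Days held (2005-09-01 to 2006-08-20): 354 out of 365
Tax = £1,795,000 × 2.3% × 354/365 = £40,040.7945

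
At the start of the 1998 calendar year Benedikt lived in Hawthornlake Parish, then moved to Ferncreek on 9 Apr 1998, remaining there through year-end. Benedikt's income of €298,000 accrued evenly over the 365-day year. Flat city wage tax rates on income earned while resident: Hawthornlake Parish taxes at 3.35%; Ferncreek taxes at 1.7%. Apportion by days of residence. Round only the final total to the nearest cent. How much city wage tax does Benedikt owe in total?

€6,386.18

Hawthornlake Parish, 1 Jan – 8 Apr 1998: 98 days → €298,000 × 3.35% × 98/365 = €2,680.3671
Ferncreek, 9 Apr – 31 Dec 1998: 267 days → €298,000 × 1.7% × 267/365 = €3,705.8137
Total = €6,386.1808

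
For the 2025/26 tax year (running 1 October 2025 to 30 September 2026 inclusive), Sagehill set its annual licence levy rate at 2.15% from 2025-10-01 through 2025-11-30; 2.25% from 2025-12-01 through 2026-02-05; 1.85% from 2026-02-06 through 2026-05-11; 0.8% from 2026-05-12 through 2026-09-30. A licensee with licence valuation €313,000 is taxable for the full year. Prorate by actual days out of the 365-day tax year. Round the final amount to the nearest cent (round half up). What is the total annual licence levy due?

2025-10-01 to 2025-11-30: 61 days at 2.15% → €313,000 × 2.15% × 61/365 = €1,124.6562
2025-12-01 to 2026-02-05: 67 days at 2.25% → €313,000 × 2.25% × 67/365 = €1,292.7329
2026-02-06 to 2026-05-11: 95 days at 1.85% → €313,000 × 1.85% × 95/365 = €1,507.1164
2026-05-12 to 2026-09-30: 142 days at 0.8% → €313,000 × 0.8% × 142/365 = €974.1589
Total = €4,898.6644

€4,898.66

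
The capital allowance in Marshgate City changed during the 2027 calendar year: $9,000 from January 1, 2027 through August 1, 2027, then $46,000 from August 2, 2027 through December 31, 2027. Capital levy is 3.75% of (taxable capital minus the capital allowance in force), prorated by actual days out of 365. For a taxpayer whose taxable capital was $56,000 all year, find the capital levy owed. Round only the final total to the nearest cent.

$1,184.69

January 1 – August 1, 2027: 213 days, exemption $9,000 → ($56,000 − $9,000) × 3.75% × 213/365 = $1,028.5274
August 2 – December 31, 2027: 152 days, exemption $46,000 → ($56,000 − $46,000) × 3.75% × 152/365 = $156.1644
Total = $1,184.6918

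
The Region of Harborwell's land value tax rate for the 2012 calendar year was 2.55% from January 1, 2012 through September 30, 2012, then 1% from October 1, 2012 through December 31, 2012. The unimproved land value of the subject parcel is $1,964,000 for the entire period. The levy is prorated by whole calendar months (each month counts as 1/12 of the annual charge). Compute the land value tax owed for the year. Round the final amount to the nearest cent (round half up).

$42,471.50

January 1 – September 30, 2012: 9 months at 2.55% → $1,964,000 × 2.55% × 9/12 = $37,561.5000
October 1 – December 31, 2012: 3 months at 1% → $1,964,000 × 1% × 3/12 = $4,910.0000
Total = $42,471.5000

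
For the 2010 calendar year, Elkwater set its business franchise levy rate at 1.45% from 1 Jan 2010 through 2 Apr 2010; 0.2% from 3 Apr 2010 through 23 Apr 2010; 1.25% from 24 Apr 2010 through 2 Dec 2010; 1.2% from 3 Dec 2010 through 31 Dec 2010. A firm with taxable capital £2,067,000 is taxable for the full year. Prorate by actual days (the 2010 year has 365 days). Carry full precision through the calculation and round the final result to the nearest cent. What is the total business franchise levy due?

£25,548.69

1 Jan – 2 Apr 2010: 92 days at 1.45% → £2,067,000 × 1.45% × 92/365 = £7,554.4603
3 Apr – 23 Apr 2010: 21 days at 0.2% → £2,067,000 × 0.2% × 21/365 = £237.8466
24 Apr – 2 Dec 2010: 223 days at 1.25% → £2,067,000 × 1.25% × 223/365 = £15,785.6507
3 Dec – 31 Dec 2010: 29 days at 1.2% → £2,067,000 × 1.2% × 29/365 = £1,970.7288
Total = £25,548.6863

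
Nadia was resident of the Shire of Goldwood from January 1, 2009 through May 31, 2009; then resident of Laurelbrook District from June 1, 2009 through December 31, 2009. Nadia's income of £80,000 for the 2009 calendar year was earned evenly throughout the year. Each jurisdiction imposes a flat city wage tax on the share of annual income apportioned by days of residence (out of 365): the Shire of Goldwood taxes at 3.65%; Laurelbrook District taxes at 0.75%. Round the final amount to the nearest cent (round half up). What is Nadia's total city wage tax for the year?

£1,559.78

The Shire of Goldwood, January 1 – May 31, 2009: 151 days → £80,000 × 3.65% × 151/365 = £1,208.0000
Laurelbrook District, June 1 – December 31, 2009: 214 days → £80,000 × 0.75% × 214/365 = £351.7808
Total = £1,559.7808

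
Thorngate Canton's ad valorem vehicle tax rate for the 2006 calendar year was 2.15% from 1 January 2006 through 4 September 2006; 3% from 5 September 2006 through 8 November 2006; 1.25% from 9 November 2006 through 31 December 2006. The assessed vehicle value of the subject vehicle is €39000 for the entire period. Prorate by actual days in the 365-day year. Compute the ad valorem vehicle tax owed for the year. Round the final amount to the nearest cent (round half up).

1 January – 4 September 2006: 247 days at 2.15% → €39000 × 2.15% × 247/365 = €567.4233
5 September – 8 November 2006: 65 days at 3% → €39000 × 3% × 65/365 = €208.3562
9 November – 31 December 2006: 53 days at 1.25% → €39000 × 1.25% × 53/365 = €70.7877
Total = €846.5671

€846.57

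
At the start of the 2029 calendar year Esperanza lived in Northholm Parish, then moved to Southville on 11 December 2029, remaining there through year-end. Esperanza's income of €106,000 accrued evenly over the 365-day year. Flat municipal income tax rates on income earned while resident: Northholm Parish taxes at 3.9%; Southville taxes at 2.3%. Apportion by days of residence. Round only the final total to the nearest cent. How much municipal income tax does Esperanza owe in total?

€4,036.42

Northholm Parish, 1 January – 10 December 2029: 344 days → €106,000 × 3.9% × 344/365 = €3,896.1534
Southville, 11 December – 31 December 2029: 21 days → €106,000 × 2.3% × 21/365 = €140.2685
Total = €4,036.4219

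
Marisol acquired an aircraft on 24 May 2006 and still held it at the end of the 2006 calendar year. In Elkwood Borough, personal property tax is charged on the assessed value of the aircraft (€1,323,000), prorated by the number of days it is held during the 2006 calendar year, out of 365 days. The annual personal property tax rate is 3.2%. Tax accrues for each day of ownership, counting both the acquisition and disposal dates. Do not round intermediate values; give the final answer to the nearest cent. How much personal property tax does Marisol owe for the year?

Days held (24 May – 31 Dec 2006): 222 out of 365
Tax = €1,323,000 × 3.2% × 222/365 = €25,749.5671

€25,749.57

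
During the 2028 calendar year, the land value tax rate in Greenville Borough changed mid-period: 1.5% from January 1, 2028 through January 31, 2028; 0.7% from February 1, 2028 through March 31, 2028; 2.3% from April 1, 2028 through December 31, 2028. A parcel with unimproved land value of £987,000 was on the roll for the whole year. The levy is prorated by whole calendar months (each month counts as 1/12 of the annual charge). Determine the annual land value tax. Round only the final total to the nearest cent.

£19,411.00

January 1 – January 31, 2028: 1 month at 1.5% → £987,000 × 1.5% × 1/12 = £1,233.7500
February 1 – March 31, 2028: 2 months at 0.7% → £987,000 × 0.7% × 2/12 = £1,151.5000
April 1 – December 31, 2028: 9 months at 2.3% → £987,000 × 2.3% × 9/12 = £17,025.7500
Total = £19,411.0000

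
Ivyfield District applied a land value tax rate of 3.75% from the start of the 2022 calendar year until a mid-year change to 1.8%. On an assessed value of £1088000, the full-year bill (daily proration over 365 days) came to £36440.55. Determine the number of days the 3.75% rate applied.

Let d = days at the first rate; then 365 − d days at the second rate.
£1088000 × [3.75%·d + 1.8%·(365−d)] / 365 = £36440.55
Solving gives d = 290, so the new rate took effect on 18 Oct 2022.

290 days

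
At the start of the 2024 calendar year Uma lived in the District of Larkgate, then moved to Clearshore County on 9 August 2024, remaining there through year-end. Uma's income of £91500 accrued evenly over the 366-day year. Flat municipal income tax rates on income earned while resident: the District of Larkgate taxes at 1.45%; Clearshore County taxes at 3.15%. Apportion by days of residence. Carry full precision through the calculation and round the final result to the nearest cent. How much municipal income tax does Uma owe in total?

The District of Larkgate, 1 January – 8 August 2024: 221 days → £91500 × 1.45% × 221/366 = £801.1250
Clearshore County, 9 August – 31 December 2024: 145 days → £91500 × 3.15% × 145/366 = £1141.8750
Total = £1943.0000

£1943.00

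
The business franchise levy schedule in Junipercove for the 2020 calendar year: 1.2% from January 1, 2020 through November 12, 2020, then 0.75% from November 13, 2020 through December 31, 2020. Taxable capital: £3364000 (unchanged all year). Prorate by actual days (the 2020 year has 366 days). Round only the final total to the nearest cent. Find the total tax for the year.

£38341.33

January 1 – November 12, 2020: 317 days at 1.2% → £3364000 × 1.2% × 317/366 = £34963.5410
November 13 – December 31, 2020: 49 days at 0.75% → £3364000 × 0.75% × 49/366 = £3377.7869
Total = £38341.3279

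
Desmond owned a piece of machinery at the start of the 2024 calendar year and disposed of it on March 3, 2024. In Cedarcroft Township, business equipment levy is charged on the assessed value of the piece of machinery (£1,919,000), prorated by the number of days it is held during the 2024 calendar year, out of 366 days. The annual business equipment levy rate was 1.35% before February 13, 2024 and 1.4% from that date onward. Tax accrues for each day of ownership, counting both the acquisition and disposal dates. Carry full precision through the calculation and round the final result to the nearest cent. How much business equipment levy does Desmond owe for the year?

January 1 – February 12, 2024: 43 days at 1.35% → £1,919,000 × 1.35% × 43/366 = £3,043.6598
February 13 – March 3, 2024: 20 days at 1.4% → £1,919,000 × 1.4% × 20/366 = £1,468.0874
Total = £4,511.7473

£4,511.75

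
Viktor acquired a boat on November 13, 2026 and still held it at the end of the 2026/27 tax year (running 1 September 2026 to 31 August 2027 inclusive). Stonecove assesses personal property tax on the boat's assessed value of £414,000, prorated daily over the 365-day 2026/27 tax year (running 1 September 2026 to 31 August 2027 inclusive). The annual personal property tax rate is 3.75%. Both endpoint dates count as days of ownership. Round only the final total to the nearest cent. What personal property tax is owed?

Days held (November 13, 2026 – August 31, 2027): 292 out of 365
Tax = £414,000 × 3.75% × 292/365 = £12,420.0000

£12,420.00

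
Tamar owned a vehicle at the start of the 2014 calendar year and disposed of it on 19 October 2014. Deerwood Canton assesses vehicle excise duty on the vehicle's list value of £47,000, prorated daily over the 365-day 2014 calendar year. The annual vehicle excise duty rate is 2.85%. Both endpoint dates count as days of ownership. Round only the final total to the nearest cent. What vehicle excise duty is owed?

£1,071.60

Days held (1 January – 19 October 2014): 292 out of 365
Tax = £47,000 × 2.85% × 292/365 = £1,071.6000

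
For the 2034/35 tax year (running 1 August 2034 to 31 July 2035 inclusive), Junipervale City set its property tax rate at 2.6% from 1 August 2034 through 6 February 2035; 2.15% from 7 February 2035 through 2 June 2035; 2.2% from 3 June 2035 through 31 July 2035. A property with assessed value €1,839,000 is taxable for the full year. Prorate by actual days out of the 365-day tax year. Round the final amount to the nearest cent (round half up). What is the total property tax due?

€43,994.93

1 August 2034 – 6 February 2035: 190 days at 2.6% → €1,839,000 × 2.6% × 190/365 = €24,889.4795
7 February – 2 June 2035: 116 days at 2.15% → €1,839,000 × 2.15% × 116/365 = €12,565.6603
3 June – 31 July 2035: 59 days at 2.2% → €1,839,000 × 2.2% × 59/365 = €6,539.7863
Total = €43,994.9260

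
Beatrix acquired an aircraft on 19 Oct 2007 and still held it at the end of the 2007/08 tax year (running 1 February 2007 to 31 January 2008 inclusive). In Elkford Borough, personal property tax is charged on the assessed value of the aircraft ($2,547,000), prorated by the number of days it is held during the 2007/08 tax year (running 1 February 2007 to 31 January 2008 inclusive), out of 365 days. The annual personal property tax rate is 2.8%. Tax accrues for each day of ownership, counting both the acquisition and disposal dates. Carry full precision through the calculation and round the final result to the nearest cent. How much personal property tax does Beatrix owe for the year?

$20,515.56

Days held (19 Oct 2007 – 31 Jan 2008): 105 out of 365
Tax = $2,547,000 × 2.8% × 105/365 = $20,515.5616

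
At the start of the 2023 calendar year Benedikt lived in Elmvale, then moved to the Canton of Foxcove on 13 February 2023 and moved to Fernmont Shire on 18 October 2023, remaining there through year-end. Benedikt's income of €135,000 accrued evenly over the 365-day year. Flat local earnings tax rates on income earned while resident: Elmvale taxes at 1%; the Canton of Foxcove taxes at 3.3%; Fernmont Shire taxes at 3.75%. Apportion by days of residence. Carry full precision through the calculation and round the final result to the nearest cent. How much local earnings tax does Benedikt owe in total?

€4,214.03

Elmvale, 1 January – 12 February 2023: 43 days → €135,000 × 1% × 43/365 = €159.0411
The Canton of Foxcove, 13 February – 17 October 2023: 247 days → €135,000 × 3.3% × 247/365 = €3,014.7534
Fernmont Shire, 18 October – 31 December 2023: 75 days → €135,000 × 3.75% × 75/365 = €1,040.2397
Total = €4,214.0342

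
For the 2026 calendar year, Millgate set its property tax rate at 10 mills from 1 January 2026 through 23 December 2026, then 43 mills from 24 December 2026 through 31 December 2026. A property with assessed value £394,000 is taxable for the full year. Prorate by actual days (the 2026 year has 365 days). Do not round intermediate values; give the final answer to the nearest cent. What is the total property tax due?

1 January – 23 December 2026: 357 days at 10 mills → £394,000 × 1% × 357/365 = £3,853.6438
24 December – 31 December 2026: 8 days at 43 mills → £394,000 × 4.3% × 8/365 = £371.3315
Total = £4,224.9753

£4,224.98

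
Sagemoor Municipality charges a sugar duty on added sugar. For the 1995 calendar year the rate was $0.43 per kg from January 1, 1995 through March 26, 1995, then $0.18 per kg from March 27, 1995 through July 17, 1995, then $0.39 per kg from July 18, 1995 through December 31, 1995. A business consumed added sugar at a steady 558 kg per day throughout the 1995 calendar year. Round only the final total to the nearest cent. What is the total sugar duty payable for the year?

$68,087.16

January 1 – March 26, 1995: 85 days × 558 kg/day = 47,430 kg at $0.43/kg → $20,394.90
March 27 – July 17, 1995: 113 days × 558 kg/day = 63,054 kg at $0.18/kg → $11,349.72
July 18 – December 31, 1995: 167 days × 558 kg/day = 93,186 kg at $0.39/kg → $36,342.54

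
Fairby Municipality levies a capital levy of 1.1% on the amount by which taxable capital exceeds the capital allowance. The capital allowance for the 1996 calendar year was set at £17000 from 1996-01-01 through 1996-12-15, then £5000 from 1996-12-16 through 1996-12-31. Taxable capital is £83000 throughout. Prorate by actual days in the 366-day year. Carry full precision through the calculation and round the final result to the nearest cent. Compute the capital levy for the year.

1996-01-01 to 1996-12-15: 350 days, exemption £17000 → (£83000 − £17000) × 1.1% × 350/366 = £694.2623
1996-12-16 to 1996-12-31: 16 days, exemption £5000 → (£83000 − £5000) × 1.1% × 16/366 = £37.5082
Total = £731.7705

£731.77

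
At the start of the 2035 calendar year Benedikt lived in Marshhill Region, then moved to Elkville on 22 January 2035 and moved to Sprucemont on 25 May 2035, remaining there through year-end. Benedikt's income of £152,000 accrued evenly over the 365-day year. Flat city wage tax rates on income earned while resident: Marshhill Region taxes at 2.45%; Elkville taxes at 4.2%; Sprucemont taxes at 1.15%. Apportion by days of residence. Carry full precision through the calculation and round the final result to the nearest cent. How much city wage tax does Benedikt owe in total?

Marshhill Region, 1 January – 21 January 2035: 21 days → £152,000 × 2.45% × 21/365 = £214.2575
Elkville, 22 January – 24 May 2035: 123 days → £152,000 × 4.2% × 123/365 = £2,151.3205
Sprucemont, 25 May – 31 December 2035: 221 days → £152,000 × 1.15% × 221/365 = £1,058.3781
Total = £3,423.9562

£3,423.96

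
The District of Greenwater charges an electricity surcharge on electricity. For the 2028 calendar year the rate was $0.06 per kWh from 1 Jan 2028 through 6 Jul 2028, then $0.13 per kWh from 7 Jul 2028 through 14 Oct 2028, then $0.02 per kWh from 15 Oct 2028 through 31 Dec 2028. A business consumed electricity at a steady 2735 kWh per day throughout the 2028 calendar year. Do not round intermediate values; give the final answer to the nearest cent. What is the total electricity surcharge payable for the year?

$70,672.40

1 Jan – 6 Jul 2028: 188 days × 2735 kWh/day = 514,180 kWh at $0.06/kWh → $30,850.80
7 Jul – 14 Oct 2028: 100 days × 2735 kWh/day = 273,500 kWh at $0.13/kWh → $35,555.00
15 Oct – 31 Dec 2028: 78 days × 2735 kWh/day = 213,330 kWh at $0.02/kWh → $4,266.60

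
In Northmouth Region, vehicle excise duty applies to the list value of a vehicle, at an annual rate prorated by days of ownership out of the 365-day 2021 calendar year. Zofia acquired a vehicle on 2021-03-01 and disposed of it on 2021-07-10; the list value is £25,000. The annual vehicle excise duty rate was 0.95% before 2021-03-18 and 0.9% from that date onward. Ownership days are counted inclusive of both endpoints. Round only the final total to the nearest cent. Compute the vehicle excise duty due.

2021-03-01 to 2021-03-17: 17 days at 0.95% → £25,000 × 0.95% × 17/365 = £11.0616
2021-03-18 to 2021-07-10: 115 days at 0.9% → £25,000 × 0.9% × 115/365 = £70.8904
Total = £81.9521

£81.95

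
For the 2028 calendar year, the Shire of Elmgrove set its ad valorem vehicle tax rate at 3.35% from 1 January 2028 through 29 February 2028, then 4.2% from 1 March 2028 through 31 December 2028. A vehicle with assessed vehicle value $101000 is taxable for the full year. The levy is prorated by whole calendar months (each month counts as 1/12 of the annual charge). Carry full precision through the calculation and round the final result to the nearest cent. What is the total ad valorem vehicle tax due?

$4098.92

1 January – 29 February 2028: 2 months at 3.35% → $101000 × 3.35% × 2/12 = $563.9167
1 March – 31 December 2028: 10 months at 4.2% → $101000 × 4.2% × 10/12 = $3535.0000
Total = $4098.9167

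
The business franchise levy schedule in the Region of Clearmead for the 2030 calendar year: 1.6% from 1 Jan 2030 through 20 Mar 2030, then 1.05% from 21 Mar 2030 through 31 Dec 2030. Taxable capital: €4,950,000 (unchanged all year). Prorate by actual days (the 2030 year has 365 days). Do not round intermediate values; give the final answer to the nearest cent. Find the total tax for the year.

€57,867.53

1 Jan – 20 Mar 2030: 79 days at 1.6% → €4,950,000 × 1.6% × 79/365 = €17,141.9178
21 Mar – 31 Dec 2030: 286 days at 1.05% → €4,950,000 × 1.05% × 286/365 = €40,725.6164
Total = €57,867.5342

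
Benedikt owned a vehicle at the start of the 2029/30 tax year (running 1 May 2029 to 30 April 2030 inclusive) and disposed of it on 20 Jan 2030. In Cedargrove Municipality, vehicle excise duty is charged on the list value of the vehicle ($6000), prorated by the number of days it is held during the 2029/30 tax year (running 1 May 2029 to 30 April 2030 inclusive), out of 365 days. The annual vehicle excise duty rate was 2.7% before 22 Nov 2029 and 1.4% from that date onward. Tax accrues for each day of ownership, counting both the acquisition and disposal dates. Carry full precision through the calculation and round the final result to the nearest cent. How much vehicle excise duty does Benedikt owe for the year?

1 May – 21 Nov 2029: 205 days at 2.7% → $6000 × 2.7% × 205/365 = $90.9863
22 Nov 2029 – 20 Jan 2030: 60 days at 1.4% → $6000 × 1.4% × 60/365 = $13.8082
Total = $104.7945

$104.79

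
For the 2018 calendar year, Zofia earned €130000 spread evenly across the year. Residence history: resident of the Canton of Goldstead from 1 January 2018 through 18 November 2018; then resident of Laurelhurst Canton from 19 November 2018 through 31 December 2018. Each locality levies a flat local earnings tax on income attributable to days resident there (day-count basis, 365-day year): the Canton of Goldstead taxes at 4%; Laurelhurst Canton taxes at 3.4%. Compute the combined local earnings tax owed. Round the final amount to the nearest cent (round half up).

€5108.11

The Canton of Goldstead, 1 January – 18 November 2018: 322 days → €130000 × 4% × 322/365 = €4587.3973
Laurelhurst Canton, 19 November – 31 December 2018: 43 days → €130000 × 3.4% × 43/365 = €520.7123
Total = €5108.1096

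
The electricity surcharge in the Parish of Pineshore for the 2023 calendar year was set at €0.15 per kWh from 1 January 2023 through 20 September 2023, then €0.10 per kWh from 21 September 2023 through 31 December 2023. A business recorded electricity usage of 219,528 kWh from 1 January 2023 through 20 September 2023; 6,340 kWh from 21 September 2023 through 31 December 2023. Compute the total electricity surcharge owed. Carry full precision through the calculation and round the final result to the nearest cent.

€33563.20

1 January – 20 September 2023: 219,528 kWh at €0.15/kWh → €32929.20
21 September – 31 December 2023: 6,340 kWh at €0.10/kWh → €634.00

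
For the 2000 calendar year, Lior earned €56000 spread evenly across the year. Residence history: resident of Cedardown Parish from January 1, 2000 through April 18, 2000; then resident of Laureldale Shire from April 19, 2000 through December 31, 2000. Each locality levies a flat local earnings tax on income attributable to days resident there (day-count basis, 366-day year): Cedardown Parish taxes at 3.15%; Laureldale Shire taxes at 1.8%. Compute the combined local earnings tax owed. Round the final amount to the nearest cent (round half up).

Cedardown Parish, January 1 – April 18, 2000: 109 days → €56000 × 3.15% × 109/366 = €525.3443
Laureldale Shire, April 19 – December 31, 2000: 257 days → €56000 × 1.8% × 257/366 = €707.8033
Total = €1233.1475

€1233.15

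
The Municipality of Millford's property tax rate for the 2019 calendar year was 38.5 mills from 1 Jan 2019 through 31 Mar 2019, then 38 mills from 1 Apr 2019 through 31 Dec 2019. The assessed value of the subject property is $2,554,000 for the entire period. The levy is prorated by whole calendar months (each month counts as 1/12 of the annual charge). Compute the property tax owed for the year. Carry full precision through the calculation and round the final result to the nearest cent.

1 Jan – 31 Mar 2019: 3 months at 38.5 mills → $2,554,000 × 3.85% × 3/12 = $24,582.2500
1 Apr – 31 Dec 2019: 9 months at 38 mills → $2,554,000 × 3.8% × 9/12 = $72,789.0000
Total = $97,371.2500

$97,371.25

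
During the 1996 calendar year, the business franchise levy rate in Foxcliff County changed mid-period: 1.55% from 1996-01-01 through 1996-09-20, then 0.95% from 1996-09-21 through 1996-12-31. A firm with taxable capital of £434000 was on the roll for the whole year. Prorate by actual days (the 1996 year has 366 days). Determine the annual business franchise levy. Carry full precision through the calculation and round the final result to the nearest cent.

£6001.30

1996-01-01 to 1996-09-20: 264 days at 1.55% → £434000 × 1.55% × 264/366 = £4852.2623
1996-09-21 to 1996-12-31: 102 days at 0.95% → £434000 × 0.95% × 102/366 = £1149.0328
Total = £6001.2951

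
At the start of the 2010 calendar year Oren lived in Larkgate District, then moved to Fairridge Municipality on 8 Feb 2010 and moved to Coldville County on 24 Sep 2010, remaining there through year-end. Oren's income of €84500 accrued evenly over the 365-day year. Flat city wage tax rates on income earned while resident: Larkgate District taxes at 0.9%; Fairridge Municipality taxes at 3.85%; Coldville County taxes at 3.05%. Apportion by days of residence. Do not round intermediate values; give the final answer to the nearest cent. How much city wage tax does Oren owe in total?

Larkgate District, 1 Jan – 7 Feb 2010: 38 days → €84500 × 0.9% × 38/365 = €79.1753
Fairridge Municipality, 8 Feb – 23 Sep 2010: 228 days → €84500 × 3.85% × 228/365 = €2032.1671
Coldville County, 24 Sep – 31 Dec 2010: 99 days → €84500 × 3.05% × 99/365 = €699.0349
Total = €2810.3774

€2810.38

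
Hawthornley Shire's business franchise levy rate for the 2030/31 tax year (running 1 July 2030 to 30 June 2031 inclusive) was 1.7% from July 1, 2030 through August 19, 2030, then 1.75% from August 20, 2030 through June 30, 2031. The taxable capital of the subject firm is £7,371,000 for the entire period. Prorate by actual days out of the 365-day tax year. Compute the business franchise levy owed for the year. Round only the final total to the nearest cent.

£128,487.64

July 1 – August 19, 2030: 50 days at 1.7% → £7,371,000 × 1.7% × 50/365 = £17,165.3425
August 20, 2030 – June 30, 2031: 315 days at 1.75% → £7,371,000 × 1.75% × 315/365 = £111,322.2945
Total = £128,487.6370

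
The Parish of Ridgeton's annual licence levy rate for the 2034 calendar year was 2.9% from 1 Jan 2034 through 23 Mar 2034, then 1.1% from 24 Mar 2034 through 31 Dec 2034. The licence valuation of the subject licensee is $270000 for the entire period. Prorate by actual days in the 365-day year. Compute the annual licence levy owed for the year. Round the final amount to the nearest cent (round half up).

$4061.84

1 Jan – 23 Mar 2034: 82 days at 2.9% → $270000 × 2.9% × 82/365 = $1759.0685
24 Mar – 31 Dec 2034: 283 days at 1.1% → $270000 × 1.1% × 283/365 = $2302.7671
Total = $4061.8356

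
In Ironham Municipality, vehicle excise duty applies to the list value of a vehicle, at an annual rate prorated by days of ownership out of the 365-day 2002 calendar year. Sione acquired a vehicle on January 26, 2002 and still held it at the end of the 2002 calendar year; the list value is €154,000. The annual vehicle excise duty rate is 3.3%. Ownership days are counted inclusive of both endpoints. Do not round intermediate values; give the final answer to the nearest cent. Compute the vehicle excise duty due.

€4,733.92

Days held (January 26 – December 31, 2002): 340 out of 365
Tax = €154,000 × 3.3% × 340/365 = €4,733.9178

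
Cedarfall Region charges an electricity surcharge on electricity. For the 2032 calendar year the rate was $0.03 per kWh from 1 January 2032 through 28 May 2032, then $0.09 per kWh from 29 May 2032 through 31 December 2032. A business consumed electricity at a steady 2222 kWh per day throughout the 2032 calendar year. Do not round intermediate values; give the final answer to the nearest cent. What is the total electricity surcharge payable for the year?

1 January – 28 May 2032: 149 days × 2222 kWh/day = 331,078 kWh at $0.03/kWh → $9,932.34
29 May – 31 December 2032: 217 days × 2222 kWh/day = 482,174 kWh at $0.09/kWh → $43,395.66

$53,328.00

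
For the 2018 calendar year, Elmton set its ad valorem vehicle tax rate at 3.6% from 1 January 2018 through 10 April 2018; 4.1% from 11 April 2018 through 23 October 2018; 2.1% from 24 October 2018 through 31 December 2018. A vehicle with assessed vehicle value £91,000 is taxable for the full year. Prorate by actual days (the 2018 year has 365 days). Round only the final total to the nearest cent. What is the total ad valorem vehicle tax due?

1 January – 10 April 2018: 100 days at 3.6% → £91,000 × 3.6% × 100/365 = £897.5342
11 April – 23 October 2018: 196 days at 4.1% → £91,000 × 4.1% × 196/365 = £2,003.4959
24 October – 31 December 2018: 69 days at 2.1% → £91,000 × 2.1% × 69/365 = £361.2575
Total = £3,262.2877

£3,262.29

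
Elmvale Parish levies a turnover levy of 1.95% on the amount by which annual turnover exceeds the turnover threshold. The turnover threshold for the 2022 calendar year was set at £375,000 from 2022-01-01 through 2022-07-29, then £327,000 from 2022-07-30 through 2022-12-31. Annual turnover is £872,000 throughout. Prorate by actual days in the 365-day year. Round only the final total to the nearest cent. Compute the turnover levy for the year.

2022-01-01 to 2022-07-29: 210 days, exemption £375,000 → (£872,000 − £375,000) × 1.95% × 210/365 = £5,575.9315
2022-07-30 to 2022-12-31: 155 days, exemption £327,000 → (£872,000 − £327,000) × 1.95% × 155/365 = £4,513.0479
Total = £10,088.9795

£10,088.98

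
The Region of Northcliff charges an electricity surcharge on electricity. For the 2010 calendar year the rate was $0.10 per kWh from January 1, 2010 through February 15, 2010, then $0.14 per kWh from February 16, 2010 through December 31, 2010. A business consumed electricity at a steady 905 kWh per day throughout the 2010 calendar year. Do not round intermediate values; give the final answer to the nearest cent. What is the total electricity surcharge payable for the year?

$44,580.30

January 1 – February 15, 2010: 46 days × 905 kWh/day = 41,630 kWh at $0.10/kWh → $4,163.00
February 16 – December 31, 2010: 319 days × 905 kWh/day = 288,695 kWh at $0.14/kWh → $40,417.30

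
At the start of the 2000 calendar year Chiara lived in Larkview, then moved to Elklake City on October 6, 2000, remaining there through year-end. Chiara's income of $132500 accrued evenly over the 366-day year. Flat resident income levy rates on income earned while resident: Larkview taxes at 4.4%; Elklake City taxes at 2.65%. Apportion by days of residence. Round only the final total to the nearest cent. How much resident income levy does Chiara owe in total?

$5278.82

Larkview, January 1 – October 5, 2000: 279 days → $132500 × 4.4% × 279/366 = $4444.1803
Elklake City, October 6 – December 31, 2000: 87 days → $132500 × 2.65% × 87/366 = $834.6414
Total = $5278.8217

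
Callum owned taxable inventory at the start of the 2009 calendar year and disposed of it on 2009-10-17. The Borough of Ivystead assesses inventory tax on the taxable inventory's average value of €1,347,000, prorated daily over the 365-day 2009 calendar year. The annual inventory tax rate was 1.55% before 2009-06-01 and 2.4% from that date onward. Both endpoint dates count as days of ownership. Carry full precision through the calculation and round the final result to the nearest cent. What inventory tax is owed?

2009-01-01 to 2009-05-31: 151 days at 1.55% → €1,347,000 × 1.55% × 151/365 = €8,637.4068
2009-06-01 to 2009-10-17: 139 days at 2.4% → €1,347,000 × 2.4% × 139/365 = €12,311.2110
Total = €20,948.6178

€20,948.62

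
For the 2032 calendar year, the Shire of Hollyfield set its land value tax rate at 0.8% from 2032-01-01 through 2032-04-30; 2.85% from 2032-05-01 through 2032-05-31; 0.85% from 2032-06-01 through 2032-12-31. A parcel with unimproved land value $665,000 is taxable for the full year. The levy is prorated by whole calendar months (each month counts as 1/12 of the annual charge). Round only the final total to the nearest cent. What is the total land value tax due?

$6,650.00

2032-01-01 to 2032-04-30: 4 months at 0.8% → $665,000 × 0.8% × 4/12 = $1,773.3333
2032-05-01 to 2032-05-31: 1 month at 2.85% → $665,000 × 2.85% × 1/12 = $1,579.3750
2032-06-01 to 2032-12-31: 7 months at 0.85% → $665,000 × 0.85% × 7/12 = $3,297.2917
Total = $6,650.0000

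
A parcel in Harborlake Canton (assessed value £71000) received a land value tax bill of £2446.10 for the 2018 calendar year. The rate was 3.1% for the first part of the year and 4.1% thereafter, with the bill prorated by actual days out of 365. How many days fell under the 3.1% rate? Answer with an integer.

Let d = days at the first rate; then 365 − d days at the second rate.
£71000 × [3.1%·d + 4.1%·(365−d)] / 365 = £2446.10
Solving gives d = 239, so the new rate took effect on 28 August 2018.

239 days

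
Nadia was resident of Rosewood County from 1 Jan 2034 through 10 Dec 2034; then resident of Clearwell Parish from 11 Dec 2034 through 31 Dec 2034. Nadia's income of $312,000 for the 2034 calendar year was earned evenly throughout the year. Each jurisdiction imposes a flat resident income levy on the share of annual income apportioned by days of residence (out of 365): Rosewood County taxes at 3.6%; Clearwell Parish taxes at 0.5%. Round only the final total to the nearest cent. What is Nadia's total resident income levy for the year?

Rosewood County, 1 Jan – 10 Dec 2034: 344 days → $312,000 × 3.6% × 344/365 = $10,585.7753
Clearwell Parish, 11 Dec – 31 Dec 2034: 21 days → $312,000 × 0.5% × 21/365 = $89.7534
Total = $10,675.5288

$10,675.53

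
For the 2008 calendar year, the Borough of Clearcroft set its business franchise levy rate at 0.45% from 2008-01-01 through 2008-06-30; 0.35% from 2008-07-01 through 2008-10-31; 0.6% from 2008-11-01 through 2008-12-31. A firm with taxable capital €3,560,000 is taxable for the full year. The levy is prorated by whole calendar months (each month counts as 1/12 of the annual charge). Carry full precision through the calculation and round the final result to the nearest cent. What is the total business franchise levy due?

2008-01-01 to 2008-06-30: 6 months at 0.45% → €3,560,000 × 0.45% × 6/12 = €8,010.0000
2008-07-01 to 2008-10-31: 4 months at 0.35% → €3,560,000 × 0.35% × 4/12 = €4,153.3333
2008-11-01 to 2008-12-31: 2 months at 0.6% → €3,560,000 × 0.6% × 2/12 = €3,560.0000
Total = €15,723.3333

€15,723.33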